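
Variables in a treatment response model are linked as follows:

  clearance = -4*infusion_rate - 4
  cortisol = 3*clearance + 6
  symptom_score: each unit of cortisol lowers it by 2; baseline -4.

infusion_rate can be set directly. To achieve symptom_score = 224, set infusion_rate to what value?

infusion_rate = 9

Substituting into the cortisol equation gives cortisol = -12*infusion_rate - 6.
Substituting into the symptom_score equation gives symptom_score = 24*infusion_rate + 8.
Solve 24*infusion_rate + 8 = 224: infusion_rate = (224 - 8) / 24 = 9.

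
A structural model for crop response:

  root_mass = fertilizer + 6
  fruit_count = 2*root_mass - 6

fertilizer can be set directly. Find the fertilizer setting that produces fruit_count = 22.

Substituting into the fruit_count equation gives fruit_count = 2*fertilizer + 6.
Solve 2*fertilizer + 6 = 22: fertilizer = (22 - 6) / 2 = 8.

fertilizer = 8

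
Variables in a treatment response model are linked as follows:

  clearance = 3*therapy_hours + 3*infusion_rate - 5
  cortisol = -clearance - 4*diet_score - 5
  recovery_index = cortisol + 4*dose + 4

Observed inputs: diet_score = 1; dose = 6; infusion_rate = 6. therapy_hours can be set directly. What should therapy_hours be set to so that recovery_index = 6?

Substituting into the clearance equation gives clearance = 3*therapy_hours + 13.
This gives cortisol = -3*therapy_hours - 22.
recovery_index becomes -3*therapy_hours + 6.
Solve -3*therapy_hours + 6 = 6: therapy_hours = (6 - 6) / -3 = 0.

therapy_hours = 0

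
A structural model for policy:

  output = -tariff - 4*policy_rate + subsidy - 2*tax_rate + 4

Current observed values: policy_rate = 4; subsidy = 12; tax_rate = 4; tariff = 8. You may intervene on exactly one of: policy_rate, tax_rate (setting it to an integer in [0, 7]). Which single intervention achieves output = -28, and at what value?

Intervening on policy_rate: with other inputs at their observed values, output = -4*policy_rate. Solving for -28 gives policy_rate = 7, within [0, 7].
Intervening on tax_rate: output = -2*tax_rate - 8. Reaching -28 requires tax_rate = 10, outside [0, 7].

set policy_rate = 7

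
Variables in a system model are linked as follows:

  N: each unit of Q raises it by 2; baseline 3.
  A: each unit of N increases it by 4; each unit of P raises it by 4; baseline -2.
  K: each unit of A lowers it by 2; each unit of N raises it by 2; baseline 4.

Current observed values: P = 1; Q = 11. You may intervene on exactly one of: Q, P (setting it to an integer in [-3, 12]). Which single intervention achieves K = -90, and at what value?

set Q = 6

Intervening on Q: with other inputs at their observed values, K = -12*Q - 18. Solving for -90 gives Q = 6, within [-3, 12].
Intervening on P: K = -8*P - 142. Reaching -90 requires P = -13/2, not an integer.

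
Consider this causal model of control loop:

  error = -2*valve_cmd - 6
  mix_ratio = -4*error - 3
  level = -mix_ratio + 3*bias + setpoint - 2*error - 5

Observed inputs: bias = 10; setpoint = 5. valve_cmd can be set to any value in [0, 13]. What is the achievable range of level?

Substituting into the mix_ratio equation gives mix_ratio = 8*valve_cmd + 21.
This gives level = -4*valve_cmd + 21.
Linear in valve_cmd, so extremes are at the endpoints: valve_cmd = 0 gives level = 21; valve_cmd = 13 gives level = -31.

-31 to 21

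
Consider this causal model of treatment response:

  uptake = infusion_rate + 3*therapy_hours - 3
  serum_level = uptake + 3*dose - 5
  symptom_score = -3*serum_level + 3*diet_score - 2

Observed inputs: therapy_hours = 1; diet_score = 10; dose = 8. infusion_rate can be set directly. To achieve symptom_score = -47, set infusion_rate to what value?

Substituting into the uptake equation gives uptake = infusion_rate.
This gives serum_level = infusion_rate + 19.
Substituting into the symptom_score equation gives symptom_score = -3*infusion_rate - 29.
Solve -3*infusion_rate - 29 = -47: infusion_rate = (-47 + 29) / -3 = 6.

infusion_rate = 6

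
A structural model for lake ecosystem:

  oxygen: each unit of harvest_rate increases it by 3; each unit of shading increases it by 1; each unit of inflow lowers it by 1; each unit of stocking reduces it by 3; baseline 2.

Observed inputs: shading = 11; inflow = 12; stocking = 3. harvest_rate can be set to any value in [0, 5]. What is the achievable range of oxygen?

-8 to 7

Substituting into the oxygen equation gives oxygen = 3*harvest_rate - 8.
Linear in harvest_rate, so extremes are at the endpoints: harvest_rate = 0 gives oxygen = -8; harvest_rate = 5 gives oxygen = 7.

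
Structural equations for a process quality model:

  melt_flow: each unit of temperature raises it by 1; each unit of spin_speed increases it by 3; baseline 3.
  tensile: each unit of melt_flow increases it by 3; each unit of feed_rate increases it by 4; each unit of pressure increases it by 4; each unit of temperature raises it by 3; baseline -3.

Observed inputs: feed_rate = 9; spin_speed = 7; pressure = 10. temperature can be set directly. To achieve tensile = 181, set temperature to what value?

temperature = 6

Substituting into the melt_flow equation gives melt_flow = temperature + 24.
Substituting into the tensile equation gives tensile = 6*temperature + 145.
Solve 6*temperature + 145 = 181: temperature = (181 - 145) / 6 = 6.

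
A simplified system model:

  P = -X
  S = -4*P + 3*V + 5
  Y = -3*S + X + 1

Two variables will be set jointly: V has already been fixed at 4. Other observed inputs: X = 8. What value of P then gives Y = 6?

P = 4

With V held at 4:
Intervening on P fixes its value directly, overriding its dependence on X.
Substituting into the S equation gives S = -4*P + 17.
Substituting into the Y equation gives Y = 12*P - 42.
Solve 12*P - 42 = 6: P = (6 + 42) / 12 = 4.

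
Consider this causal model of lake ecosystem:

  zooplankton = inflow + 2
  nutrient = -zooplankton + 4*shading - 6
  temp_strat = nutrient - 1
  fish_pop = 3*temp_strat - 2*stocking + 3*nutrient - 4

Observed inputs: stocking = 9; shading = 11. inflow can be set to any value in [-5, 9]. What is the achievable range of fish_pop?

137 to 221

Substituting into the nutrient equation gives nutrient = -inflow + 36.
temp_strat becomes -inflow + 35.
Substituting into the fish_pop equation gives fish_pop = -6*inflow + 191.
Linear in inflow, so extremes are at the endpoints: inflow = -5 gives fish_pop = 221; inflow = 9 gives fish_pop = 137.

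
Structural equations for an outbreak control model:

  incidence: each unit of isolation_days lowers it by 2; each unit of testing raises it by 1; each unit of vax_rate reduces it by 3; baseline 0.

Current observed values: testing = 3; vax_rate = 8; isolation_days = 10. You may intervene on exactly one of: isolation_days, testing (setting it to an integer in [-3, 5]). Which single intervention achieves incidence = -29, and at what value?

Intervening on isolation_days: with other inputs at their observed values, incidence = -2*isolation_days - 21. Solving for -29 gives isolation_days = 4, within [-3, 5].
Intervening on testing: incidence = testing - 44. Reaching -29 requires testing = 15, outside [-3, 5].

set isolation_days = 4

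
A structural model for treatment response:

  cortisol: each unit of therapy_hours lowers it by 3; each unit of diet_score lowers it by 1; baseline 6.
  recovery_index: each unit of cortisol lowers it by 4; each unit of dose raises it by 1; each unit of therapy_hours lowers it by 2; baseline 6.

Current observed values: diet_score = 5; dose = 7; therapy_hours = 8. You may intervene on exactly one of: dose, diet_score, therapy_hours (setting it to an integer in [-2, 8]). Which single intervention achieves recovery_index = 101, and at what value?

set diet_score = 8

Intervening on dose: recovery_index = dose + 82. Reaching 101 requires dose = 19, outside [-2, 8].
Intervening on diet_score: with other inputs at their observed values, recovery_index = 4*diet_score + 69. Solving for 101 gives diet_score = 8, within [-2, 8].
Intervening on therapy_hours: recovery_index = 10*therapy_hours + 9. Reaching 101 requires therapy_hours = 46/5, not an integer.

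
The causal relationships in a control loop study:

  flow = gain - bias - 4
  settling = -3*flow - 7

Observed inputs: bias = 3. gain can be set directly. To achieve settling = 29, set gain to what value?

Substituting into the flow equation gives flow = gain - 7.
So settling = -3*gain + 14.
Solve -3*gain + 14 = 29: gain = (29 - 14) / -3 = -5.

gain = -5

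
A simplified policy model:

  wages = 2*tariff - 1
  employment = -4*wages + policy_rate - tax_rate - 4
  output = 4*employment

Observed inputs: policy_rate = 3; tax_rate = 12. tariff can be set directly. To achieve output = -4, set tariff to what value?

tariff = -1

Substituting into the employment equation gives employment = -8*tariff - 9.
This gives output = -32*tariff - 36.
Solve -32*tariff - 36 = -4: tariff = (-4 + 36) / -32 = -1.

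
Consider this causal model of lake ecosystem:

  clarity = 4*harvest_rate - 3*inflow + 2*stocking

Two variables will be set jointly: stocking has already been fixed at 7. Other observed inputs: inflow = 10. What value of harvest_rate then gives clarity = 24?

With stocking held at 7:
Substituting into the clarity equation gives clarity = 4*harvest_rate - 16.
Solve 4*harvest_rate - 16 = 24: harvest_rate = (24 + 16) / 4 = 10.

harvest_rate = 10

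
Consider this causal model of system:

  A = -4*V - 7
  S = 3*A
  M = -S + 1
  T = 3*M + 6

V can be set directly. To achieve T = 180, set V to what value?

Substituting into the S equation gives S = -12*V - 21.
M becomes 12*V + 22.
Substituting into the T equation gives T = 36*V + 72.
Solve 36*V + 72 = 180: V = (180 - 72) / 36 = 3.

V = 3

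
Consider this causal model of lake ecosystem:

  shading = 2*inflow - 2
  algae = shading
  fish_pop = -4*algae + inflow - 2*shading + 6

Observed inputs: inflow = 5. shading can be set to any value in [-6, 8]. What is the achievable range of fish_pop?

Intervening on shading fixes its value directly, overriding its dependence on inflow.
Substituting into the fish_pop equation gives fish_pop = -6*shading + 11.
Linear in shading, so extremes are at the endpoints: shading = -6 gives fish_pop = 47; shading = 8 gives fish_pop = -37.

-37 to 47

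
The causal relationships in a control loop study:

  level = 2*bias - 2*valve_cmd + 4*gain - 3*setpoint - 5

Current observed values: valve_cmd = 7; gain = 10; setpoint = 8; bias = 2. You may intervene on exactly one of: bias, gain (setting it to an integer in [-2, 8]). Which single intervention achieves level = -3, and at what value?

set bias = 0

Intervening on bias: with other inputs at their observed values, level = 2*bias - 3. Solving for -3 gives bias = 0, within [-2, 8].
Intervening on gain: level = 4*gain - 39. Reaching -3 requires gain = 9, outside [-2, 8].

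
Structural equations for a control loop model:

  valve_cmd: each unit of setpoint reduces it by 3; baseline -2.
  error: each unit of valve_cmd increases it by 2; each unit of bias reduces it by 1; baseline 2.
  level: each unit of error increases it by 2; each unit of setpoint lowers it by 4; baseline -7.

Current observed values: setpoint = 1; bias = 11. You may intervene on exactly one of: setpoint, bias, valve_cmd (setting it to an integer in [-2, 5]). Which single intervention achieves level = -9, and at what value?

set valve_cmd = 5

Intervening on setpoint: level = -16*setpoint - 33. Reaching -9 requires setpoint = -3/2, not an integer.
Intervening on bias: level = -2*bias - 27. Reaching -9 requires bias = -9, outside [-2, 5].
Intervening on valve_cmd: with other inputs at their observed values, level = 4*valve_cmd - 29. Solving for -9 gives valve_cmd = 5, within [-2, 5].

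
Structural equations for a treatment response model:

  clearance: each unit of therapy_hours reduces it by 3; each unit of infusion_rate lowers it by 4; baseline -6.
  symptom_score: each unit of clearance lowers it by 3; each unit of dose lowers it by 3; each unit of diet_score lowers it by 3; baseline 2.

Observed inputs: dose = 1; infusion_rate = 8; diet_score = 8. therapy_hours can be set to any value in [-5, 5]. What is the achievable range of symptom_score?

44 to 134

Substituting into the clearance equation gives clearance = -3*therapy_hours - 38.
symptom_score becomes 9*therapy_hours + 89.
Linear in therapy_hours, so extremes are at the endpoints: therapy_hours = -5 gives symptom_score = 44; therapy_hours = 5 gives symptom_score = 134.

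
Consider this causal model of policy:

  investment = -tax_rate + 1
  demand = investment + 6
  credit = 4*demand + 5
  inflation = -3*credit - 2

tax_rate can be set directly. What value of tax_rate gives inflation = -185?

Substituting into the demand equation gives demand = -tax_rate + 7.
Substituting into the credit equation gives credit = -4*tax_rate + 33.
Substituting into the inflation equation gives inflation = 12*tax_rate - 101.
Solve 12*tax_rate - 101 = -185: tax_rate = (-185 + 101) / 12 = -7.

tax_rate = -7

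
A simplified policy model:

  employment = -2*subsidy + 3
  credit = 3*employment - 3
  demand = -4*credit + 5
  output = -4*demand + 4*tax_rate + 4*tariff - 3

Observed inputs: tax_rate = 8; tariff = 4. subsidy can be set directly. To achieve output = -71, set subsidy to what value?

Substituting into the credit equation gives credit = -6*subsidy + 6.
Substituting into the demand equation gives demand = 24*subsidy - 19.
So output = -96*subsidy + 121.
Solve -96*subsidy + 121 = -71: subsidy = (-71 - 121) / -96 = 2.

subsidy = 2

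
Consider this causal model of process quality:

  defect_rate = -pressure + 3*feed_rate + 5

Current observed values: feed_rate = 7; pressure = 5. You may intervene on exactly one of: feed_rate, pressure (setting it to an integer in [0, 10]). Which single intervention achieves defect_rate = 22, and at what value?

set pressure = 4

Intervening on feed_rate: defect_rate = 3*feed_rate. Reaching 22 requires feed_rate = 22/3, not an integer.
Intervening on pressure: with other inputs at their observed values, defect_rate = -pressure + 26. Solving for 22 gives pressure = 4, within [0, 10].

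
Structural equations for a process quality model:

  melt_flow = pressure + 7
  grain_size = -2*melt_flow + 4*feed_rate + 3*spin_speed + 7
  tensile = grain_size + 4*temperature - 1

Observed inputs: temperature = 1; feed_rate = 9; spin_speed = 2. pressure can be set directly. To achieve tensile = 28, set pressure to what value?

Substituting into the grain_size equation gives grain_size = -2*pressure + 35.
This gives tensile = -2*pressure + 38.
Solve -2*pressure + 38 = 28: pressure = (28 - 38) / -2 = 5.

pressure = 5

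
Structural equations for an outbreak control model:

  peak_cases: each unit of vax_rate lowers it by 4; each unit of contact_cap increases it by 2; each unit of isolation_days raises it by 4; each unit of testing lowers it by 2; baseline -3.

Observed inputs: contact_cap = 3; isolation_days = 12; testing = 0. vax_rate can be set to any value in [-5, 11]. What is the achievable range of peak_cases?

Substituting into the peak_cases equation gives peak_cases = -4*vax_rate + 51.
Linear in vax_rate, so extremes are at the endpoints: vax_rate = -5 gives peak_cases = 71; vax_rate = 11 gives peak_cases = 7.

7 to 71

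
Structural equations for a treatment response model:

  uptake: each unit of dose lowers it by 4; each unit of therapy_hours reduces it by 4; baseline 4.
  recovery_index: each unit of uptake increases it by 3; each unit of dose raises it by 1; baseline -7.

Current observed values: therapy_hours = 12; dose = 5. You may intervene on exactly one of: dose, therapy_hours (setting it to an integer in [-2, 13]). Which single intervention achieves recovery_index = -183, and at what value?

Intervening on dose: with other inputs at their observed values, recovery_index = -11*dose - 139. Solving for -183 gives dose = 4, within [-2, 13].
Intervening on therapy_hours: recovery_index = -12*therapy_hours - 50. Reaching -183 requires therapy_hours = 133/12, not an integer.

set dose = 4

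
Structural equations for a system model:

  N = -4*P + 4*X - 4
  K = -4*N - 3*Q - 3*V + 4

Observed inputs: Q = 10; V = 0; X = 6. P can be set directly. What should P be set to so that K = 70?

Substituting into the N equation gives N = -4*P + 20.
K becomes 16*P - 106.
Solve 16*P - 106 = 70: P = (70 + 106) / 16 = 11.

P = 11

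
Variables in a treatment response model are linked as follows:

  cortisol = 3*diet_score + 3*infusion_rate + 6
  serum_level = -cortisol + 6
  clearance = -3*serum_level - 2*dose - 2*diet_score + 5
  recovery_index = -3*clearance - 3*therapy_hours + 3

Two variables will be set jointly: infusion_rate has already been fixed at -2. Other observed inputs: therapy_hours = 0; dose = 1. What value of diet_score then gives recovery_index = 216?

diet_score = -8

With infusion_rate held at -2:
Substituting into the cortisol equation gives cortisol = 3*diet_score.
This gives serum_level = -3*diet_score + 6.
This gives clearance = 7*diet_score - 15.
This gives recovery_index = -21*diet_score + 48.
Solve -21*diet_score + 48 = 216: diet_score = (216 - 48) / -21 = -8.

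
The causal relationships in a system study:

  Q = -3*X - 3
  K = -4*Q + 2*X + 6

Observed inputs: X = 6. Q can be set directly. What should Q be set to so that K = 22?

Intervening on Q fixes its value directly, overriding its dependence on X.
Substituting into the K equation gives K = -4*Q + 18.
Solve -4*Q + 18 = 22: Q = (22 - 18) / -4 = -1.

Q = -1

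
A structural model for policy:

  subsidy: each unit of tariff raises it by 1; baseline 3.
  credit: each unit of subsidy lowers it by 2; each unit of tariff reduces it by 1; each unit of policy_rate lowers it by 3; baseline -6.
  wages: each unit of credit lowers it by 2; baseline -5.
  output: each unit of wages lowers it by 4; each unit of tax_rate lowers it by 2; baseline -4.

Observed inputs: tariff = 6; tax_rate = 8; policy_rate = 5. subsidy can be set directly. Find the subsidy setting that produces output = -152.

Intervening on subsidy fixes its value directly, overriding its dependence on tariff.
Substituting into the credit equation gives credit = -2*subsidy - 27.
So wages = 4*subsidy + 49.
Substituting into the output equation gives output = -16*subsidy - 216.
Solve -16*subsidy - 216 = -152: subsidy = (-152 + 216) / -16 = -4.

subsidy = -4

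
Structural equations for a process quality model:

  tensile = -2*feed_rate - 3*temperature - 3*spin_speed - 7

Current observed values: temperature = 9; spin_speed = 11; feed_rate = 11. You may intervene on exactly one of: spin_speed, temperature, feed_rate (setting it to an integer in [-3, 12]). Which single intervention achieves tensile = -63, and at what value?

Intervening on spin_speed: tensile = -3*spin_speed - 56. Reaching -63 requires spin_speed = 7/3, not an integer.
Intervening on temperature: tensile = -3*temperature - 62. Reaching -63 requires temperature = 1/3, not an integer.
Intervening on feed_rate: with other inputs at their observed values, tensile = -2*feed_rate - 67. Solving for -63 gives feed_rate = -2, within [-3, 12].

set feed_rate = -2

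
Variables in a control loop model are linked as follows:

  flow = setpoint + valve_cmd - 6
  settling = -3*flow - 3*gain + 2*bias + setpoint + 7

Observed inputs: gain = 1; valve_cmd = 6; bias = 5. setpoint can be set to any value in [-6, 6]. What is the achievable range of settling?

2 to 26

Substituting into the flow equation gives flow = setpoint.
settling becomes -2*setpoint + 14.
Linear in setpoint, so extremes are at the endpoints: setpoint = -6 gives settling = 26; setpoint = 6 gives settling = 2.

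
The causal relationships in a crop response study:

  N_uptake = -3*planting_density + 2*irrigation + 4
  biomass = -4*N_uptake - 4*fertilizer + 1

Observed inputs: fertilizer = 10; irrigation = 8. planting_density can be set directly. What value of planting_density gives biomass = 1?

planting_density = 10

Substituting into the N_uptake equation gives N_uptake = -3*planting_density + 20.
biomass becomes 12*planting_density - 119.
Solve 12*planting_density - 119 = 1: planting_density = (1 + 119) / 12 = 10.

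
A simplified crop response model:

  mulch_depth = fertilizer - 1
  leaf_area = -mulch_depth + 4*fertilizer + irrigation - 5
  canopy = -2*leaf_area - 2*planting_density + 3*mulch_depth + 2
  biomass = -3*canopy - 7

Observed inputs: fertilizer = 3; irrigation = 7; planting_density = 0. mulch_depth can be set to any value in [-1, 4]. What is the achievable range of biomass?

Intervening on mulch_depth fixes its value directly, overriding its dependence on fertilizer.
Substituting into the leaf_area equation gives leaf_area = -mulch_depth + 14.
Substituting into the canopy equation gives canopy = 5*mulch_depth - 26.
This gives biomass = -15*mulch_depth + 71.
Linear in mulch_depth, so extremes are at the endpoints: mulch_depth = -1 gives biomass = 86; mulch_depth = 4 gives biomass = 11.

11 to 86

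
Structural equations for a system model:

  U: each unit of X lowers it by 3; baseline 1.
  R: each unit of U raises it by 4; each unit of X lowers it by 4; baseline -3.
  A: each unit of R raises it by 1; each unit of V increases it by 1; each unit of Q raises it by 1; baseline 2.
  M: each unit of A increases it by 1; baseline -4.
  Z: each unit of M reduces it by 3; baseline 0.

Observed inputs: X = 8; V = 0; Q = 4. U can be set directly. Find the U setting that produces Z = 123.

Intervening on U fixes its value directly, overriding its dependence on X.
Substituting into the R equation gives R = 4*U - 35.
Substituting into the A equation gives A = 4*U - 29.
Substituting into the M equation gives M = 4*U - 33.
Z becomes -12*U + 99.
Solve -12*U + 99 = 123: U = (123 - 99) / -12 = -2.

U = -2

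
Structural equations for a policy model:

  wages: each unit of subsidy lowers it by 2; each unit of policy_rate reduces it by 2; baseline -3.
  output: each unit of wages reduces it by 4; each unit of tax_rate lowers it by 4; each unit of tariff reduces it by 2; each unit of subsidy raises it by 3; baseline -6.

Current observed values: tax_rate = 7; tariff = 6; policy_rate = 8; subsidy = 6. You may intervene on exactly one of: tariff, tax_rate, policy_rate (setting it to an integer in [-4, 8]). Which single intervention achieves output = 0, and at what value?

Intervening on tariff: output = -2*tariff + 108. Reaching 0 requires tariff = 54, outside [-4, 8].
Intervening on tax_rate: output = -4*tax_rate + 124. Reaching 0 requires tax_rate = 31, outside [-4, 8].
Intervening on policy_rate: with other inputs at their observed values, output = 8*policy_rate + 32. Solving for 0 gives policy_rate = -4, within [-4, 8].

set policy_rate = -4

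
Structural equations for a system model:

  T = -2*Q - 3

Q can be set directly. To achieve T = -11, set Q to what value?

Solve -2*Q - 3 = -11: Q = (-11 + 3) / -2 = 4.

Q = 4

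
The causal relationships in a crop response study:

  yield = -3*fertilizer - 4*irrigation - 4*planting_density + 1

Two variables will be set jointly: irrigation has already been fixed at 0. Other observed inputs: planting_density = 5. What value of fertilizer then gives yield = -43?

fertilizer = 8

With irrigation held at 0:
Substituting into the yield equation gives yield = -3*fertilizer - 19.
Solve -3*fertilizer - 19 = -43: fertilizer = (-43 + 19) / -3 = 8.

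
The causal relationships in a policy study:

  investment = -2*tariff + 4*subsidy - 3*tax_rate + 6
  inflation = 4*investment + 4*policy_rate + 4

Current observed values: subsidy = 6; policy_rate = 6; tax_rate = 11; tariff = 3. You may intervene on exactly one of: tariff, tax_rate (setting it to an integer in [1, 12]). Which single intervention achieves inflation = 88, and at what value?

set tax_rate = 3

Intervening on tariff: inflation = -8*tariff + 16. Reaching 88 requires tariff = -9, outside [1, 12].
Intervening on tax_rate: with other inputs at their observed values, inflation = -12*tax_rate + 124. Solving for 88 gives tax_rate = 3, within [1, 12].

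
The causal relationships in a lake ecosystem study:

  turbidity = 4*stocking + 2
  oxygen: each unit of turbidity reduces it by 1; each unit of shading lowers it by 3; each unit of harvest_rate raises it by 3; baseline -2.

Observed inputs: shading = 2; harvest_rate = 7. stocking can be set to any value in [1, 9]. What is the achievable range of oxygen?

-25 to 7

Substituting into the oxygen equation gives oxygen = -4*stocking + 11.
Linear in stocking, so extremes are at the endpoints: stocking = 1 gives oxygen = 7; stocking = 9 gives oxygen = -25.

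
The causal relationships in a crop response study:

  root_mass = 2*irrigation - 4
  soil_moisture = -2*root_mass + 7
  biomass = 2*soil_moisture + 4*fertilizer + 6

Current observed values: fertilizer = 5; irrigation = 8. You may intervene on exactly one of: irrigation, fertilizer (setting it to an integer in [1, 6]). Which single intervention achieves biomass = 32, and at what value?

set irrigation = 3

Intervening on irrigation: with other inputs at their observed values, biomass = -8*irrigation + 56. Solving for 32 gives irrigation = 3, within [1, 6].
Intervening on fertilizer: biomass = 4*fertilizer - 28. Reaching 32 requires fertilizer = 15, outside [1, 6].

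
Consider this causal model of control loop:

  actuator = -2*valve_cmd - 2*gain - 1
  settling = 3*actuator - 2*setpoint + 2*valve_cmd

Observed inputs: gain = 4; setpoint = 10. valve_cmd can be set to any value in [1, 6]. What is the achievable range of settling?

-71 to -51

Substituting into the actuator equation gives actuator = -2*valve_cmd - 9.
Substituting into the settling equation gives settling = -4*valve_cmd - 47.
Linear in valve_cmd, so extremes are at the endpoints: valve_cmd = 1 gives settling = -51; valve_cmd = 6 gives settling = -71.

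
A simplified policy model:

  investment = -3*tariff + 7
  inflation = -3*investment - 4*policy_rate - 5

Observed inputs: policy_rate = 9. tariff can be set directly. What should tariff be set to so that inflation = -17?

Substituting into the inflation equation gives inflation = 9*tariff - 62.
Solve 9*tariff - 62 = -17: tariff = (-17 + 62) / 9 = 5.

tariff = 5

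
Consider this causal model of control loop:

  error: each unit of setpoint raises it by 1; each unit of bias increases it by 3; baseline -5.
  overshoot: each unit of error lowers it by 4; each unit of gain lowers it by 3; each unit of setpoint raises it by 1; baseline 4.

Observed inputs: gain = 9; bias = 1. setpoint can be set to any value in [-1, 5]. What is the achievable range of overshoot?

Substituting into the error equation gives error = setpoint - 2.
Substituting into the overshoot equation gives overshoot = -3*setpoint - 15.
Linear in setpoint, so extremes are at the endpoints: setpoint = -1 gives overshoot = -12; setpoint = 5 gives overshoot = -30.

-30 to -12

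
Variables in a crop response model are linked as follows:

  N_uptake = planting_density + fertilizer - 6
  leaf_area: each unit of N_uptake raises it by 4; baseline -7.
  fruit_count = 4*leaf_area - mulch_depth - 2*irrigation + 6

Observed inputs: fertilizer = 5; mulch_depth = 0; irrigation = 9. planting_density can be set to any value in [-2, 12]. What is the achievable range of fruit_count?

-88 to 136

Substituting into the N_uptake equation gives N_uptake = planting_density - 1.
This gives leaf_area = 4*planting_density - 11.
fruit_count becomes 16*planting_density - 56.
Linear in planting_density, so extremes are at the endpoints: planting_density = -2 gives fruit_count = -88; planting_density = 12 gives fruit_count = 136.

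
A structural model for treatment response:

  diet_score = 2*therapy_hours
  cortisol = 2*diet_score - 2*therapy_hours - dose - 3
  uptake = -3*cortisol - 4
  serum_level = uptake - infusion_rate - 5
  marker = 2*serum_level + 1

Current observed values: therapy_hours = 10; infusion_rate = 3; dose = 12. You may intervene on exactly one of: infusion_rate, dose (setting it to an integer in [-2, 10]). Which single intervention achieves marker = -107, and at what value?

Intervening on infusion_rate: marker = -2*infusion_rate - 47. Reaching -107 requires infusion_rate = 30, outside [-2, 10].
Intervening on dose: with other inputs at their observed values, marker = 6*dose - 125. Solving for -107 gives dose = 3, within [-2, 10].

set dose = 3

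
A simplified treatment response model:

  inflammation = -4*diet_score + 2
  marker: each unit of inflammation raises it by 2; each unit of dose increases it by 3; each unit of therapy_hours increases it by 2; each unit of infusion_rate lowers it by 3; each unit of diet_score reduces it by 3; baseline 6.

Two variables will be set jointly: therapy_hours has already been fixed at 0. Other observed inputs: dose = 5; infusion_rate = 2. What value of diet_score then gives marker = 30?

diet_score = -1

With therapy_hours held at 0:
Substituting into the marker equation gives marker = -11*diet_score + 19.
Solve -11*diet_score + 19 = 30: diet_score = (30 - 19) / -11 = -1.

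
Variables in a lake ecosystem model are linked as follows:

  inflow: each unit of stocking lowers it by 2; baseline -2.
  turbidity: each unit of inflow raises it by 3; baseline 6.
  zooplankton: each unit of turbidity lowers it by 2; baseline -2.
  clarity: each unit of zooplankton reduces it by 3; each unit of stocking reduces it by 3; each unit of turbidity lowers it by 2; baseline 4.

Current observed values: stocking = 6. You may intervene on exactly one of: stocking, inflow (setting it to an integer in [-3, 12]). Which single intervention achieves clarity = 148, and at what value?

set inflow = 11

Intervening on stocking: clarity = -27*stocking + 10. Reaching 148 requires stocking = -46/9, not an integer.
Intervening on inflow: with other inputs at their observed values, clarity = 12*inflow + 16. Solving for 148 gives inflow = 11, within [-3, 12].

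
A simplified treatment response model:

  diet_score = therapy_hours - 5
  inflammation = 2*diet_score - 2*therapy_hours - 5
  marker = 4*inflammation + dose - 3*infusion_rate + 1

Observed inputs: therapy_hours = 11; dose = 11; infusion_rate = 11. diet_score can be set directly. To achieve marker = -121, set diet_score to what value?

diet_score = 1

Intervening on diet_score fixes its value directly, overriding its dependence on therapy_hours.
Substituting into the inflammation equation gives inflammation = 2*diet_score - 27.
Substituting into the marker equation gives marker = 8*diet_score - 129.
Solve 8*diet_score - 129 = -121: diet_score = (-121 + 129) / 8 = 1.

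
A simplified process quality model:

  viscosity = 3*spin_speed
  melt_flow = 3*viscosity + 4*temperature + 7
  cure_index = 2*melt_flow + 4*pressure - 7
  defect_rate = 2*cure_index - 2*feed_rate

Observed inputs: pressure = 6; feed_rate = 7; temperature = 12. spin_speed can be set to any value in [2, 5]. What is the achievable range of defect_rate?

312 to 420

Substituting into the melt_flow equation gives melt_flow = 9*spin_speed + 55.
cure_index becomes 18*spin_speed + 127.
Substituting into the defect_rate equation gives defect_rate = 36*spin_speed + 240.
Linear in spin_speed, so extremes are at the endpoints: spin_speed = 2 gives defect_rate = 312; spin_speed = 5 gives defect_rate = 420.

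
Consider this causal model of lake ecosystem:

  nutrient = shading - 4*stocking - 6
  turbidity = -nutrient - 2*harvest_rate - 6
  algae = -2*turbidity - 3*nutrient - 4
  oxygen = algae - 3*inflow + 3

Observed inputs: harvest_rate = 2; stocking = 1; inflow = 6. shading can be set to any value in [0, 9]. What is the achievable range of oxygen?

Substituting into the nutrient equation gives nutrient = shading - 10.
Substituting into the turbidity equation gives turbidity = -shading.
So algae = -shading + 26.
Substituting into the oxygen equation gives oxygen = -shading + 11.
Linear in shading, so extremes are at the endpoints: shading = 0 gives oxygen = 11; shading = 9 gives oxygen = 2.

2 to 11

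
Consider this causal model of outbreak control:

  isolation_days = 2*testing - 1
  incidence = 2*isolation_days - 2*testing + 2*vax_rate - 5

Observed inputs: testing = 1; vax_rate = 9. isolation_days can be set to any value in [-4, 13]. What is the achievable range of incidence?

3 to 37

Intervening on isolation_days fixes its value directly, overriding its dependence on testing.
Substituting into the incidence equation gives incidence = 2*isolation_days + 11.
Linear in isolation_days, so extremes are at the endpoints: isolation_days = -4 gives incidence = 3; isolation_days = 13 gives incidence = 37.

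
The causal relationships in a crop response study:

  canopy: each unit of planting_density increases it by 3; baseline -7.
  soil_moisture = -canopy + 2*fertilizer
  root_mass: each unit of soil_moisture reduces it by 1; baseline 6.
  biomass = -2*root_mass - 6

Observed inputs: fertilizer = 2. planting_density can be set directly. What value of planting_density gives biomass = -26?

planting_density = 5

Substituting into the soil_moisture equation gives soil_moisture = -3*planting_density + 11.
Substituting into the root_mass equation gives root_mass = 3*planting_density - 5.
Substituting into the biomass equation gives biomass = -6*planting_density + 4.
Solve -6*planting_density + 4 = -26: planting_density = (-26 - 4) / -6 = 5.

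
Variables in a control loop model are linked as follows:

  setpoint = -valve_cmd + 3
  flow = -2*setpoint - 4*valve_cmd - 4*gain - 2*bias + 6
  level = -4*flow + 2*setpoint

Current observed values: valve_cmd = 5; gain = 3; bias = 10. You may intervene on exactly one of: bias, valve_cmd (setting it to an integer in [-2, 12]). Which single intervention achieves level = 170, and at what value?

set valve_cmd = 6

Intervening on bias: level = 8*bias + 84. Reaching 170 requires bias = 43/4, not an integer.
Intervening on valve_cmd: with other inputs at their observed values, level = 6*valve_cmd + 134. Solving for 170 gives valve_cmd = 6, within [-2, 12].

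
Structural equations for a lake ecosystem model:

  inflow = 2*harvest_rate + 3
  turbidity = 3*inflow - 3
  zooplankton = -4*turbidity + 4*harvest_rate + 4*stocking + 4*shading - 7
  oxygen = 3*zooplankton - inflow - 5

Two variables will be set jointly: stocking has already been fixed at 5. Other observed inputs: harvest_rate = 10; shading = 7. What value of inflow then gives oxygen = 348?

With stocking held at 5:
Intervening on inflow fixes its value directly, overriding its dependence on harvest_rate.
Substituting into the zooplankton equation gives zooplankton = -12*inflow + 93.
Substituting into the oxygen equation gives oxygen = -37*inflow + 274.
Solve -37*inflow + 274 = 348: inflow = (348 - 274) / -37 = -2.

inflow = -2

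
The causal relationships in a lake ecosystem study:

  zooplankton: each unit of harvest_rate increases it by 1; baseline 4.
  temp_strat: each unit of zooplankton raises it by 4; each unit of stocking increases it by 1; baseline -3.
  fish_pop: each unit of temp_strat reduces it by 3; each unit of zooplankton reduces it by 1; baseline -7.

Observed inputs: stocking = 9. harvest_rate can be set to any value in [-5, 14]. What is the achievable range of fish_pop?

Substituting into the temp_strat equation gives temp_strat = 4*harvest_rate + 22.
This gives fish_pop = -13*harvest_rate - 77.
Linear in harvest_rate, so extremes are at the endpoints: harvest_rate = -5 gives fish_pop = -12; harvest_rate = 14 gives fish_pop = -259.

-259 to -12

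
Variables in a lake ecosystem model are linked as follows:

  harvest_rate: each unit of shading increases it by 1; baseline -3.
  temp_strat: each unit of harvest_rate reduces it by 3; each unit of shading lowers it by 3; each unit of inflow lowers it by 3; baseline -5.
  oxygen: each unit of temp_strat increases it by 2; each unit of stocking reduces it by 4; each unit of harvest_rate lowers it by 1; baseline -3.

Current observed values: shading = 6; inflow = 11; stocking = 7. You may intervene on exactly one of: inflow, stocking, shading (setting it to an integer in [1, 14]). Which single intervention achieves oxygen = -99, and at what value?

Intervening on inflow: oxygen = -6*inflow - 98. Reaching -99 requires inflow = 1/6, not an integer.
Intervening on stocking: oxygen = -4*stocking - 136. Reaching -99 requires stocking = -37/4, not an integer.
Intervening on shading: with other inputs at their observed values, oxygen = -13*shading - 86. Solving for -99 gives shading = 1, within [1, 14].

set shading = 1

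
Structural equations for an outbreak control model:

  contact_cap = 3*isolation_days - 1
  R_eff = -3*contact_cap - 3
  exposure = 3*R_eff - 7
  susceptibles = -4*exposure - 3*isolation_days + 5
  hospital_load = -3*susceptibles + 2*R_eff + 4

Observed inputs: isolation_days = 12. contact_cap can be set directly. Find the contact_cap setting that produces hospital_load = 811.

Intervening on contact_cap fixes its value directly, overriding its dependence on isolation_days.
Substituting into the exposure equation gives exposure = -9*contact_cap - 16.
susceptibles becomes 36*contact_cap + 33.
This gives hospital_load = -114*contact_cap - 101.
Solve -114*contact_cap - 101 = 811: contact_cap = (811 + 101) / -114 = -8.

contact_cap = -8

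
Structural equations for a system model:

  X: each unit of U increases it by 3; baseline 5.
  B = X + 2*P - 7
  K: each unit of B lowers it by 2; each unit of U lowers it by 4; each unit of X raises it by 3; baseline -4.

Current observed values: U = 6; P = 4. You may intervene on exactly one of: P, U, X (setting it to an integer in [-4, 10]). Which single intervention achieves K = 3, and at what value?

set U = -4

Intervening on P: K = -4*P + 9. Reaching 3 requires P = 3/2, not an integer.
Intervening on U: with other inputs at their observed values, K = -U - 1. Solving for 3 gives U = -4, within [-4, 10].
Intervening on X: K = X - 30. Reaching 3 requires X = 33, outside [-4, 10].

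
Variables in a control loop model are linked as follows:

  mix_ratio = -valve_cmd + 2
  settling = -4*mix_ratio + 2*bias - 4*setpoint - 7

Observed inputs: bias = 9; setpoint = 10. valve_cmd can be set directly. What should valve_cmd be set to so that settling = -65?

valve_cmd = -7

Substituting into the settling equation gives settling = 4*valve_cmd - 37.
Solve 4*valve_cmd - 37 = -65: valve_cmd = (-65 + 37) / 4 = -7.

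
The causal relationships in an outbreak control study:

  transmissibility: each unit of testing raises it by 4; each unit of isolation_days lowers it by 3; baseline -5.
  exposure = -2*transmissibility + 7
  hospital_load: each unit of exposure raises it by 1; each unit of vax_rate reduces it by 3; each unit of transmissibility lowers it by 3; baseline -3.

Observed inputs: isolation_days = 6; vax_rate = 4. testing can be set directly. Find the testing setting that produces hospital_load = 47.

Substituting into the transmissibility equation gives transmissibility = 4*testing - 23.
Substituting into the exposure equation gives exposure = -8*testing + 53.
This gives hospital_load = -20*testing + 107.
Solve -20*testing + 107 = 47: testing = (47 - 107) / -20 = 3.

testing = 3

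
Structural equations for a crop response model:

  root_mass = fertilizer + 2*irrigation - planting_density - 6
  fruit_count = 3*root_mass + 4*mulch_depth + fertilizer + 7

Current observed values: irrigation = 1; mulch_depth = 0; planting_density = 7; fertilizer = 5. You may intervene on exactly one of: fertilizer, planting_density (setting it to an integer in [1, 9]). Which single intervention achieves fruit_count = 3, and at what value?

Intervening on fertilizer: fruit_count = 4*fertilizer - 26. Reaching 3 requires fertilizer = 29/4, not an integer.
Intervening on planting_density: with other inputs at their observed values, fruit_count = -3*planting_density + 15. Solving for 3 gives planting_density = 4, within [1, 9].

set planting_density = 4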